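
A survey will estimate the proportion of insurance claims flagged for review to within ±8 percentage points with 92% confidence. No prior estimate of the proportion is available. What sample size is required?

120

For a proportion with margin E = 0.08 at 92% confidence, z = 1.751.
With no prior estimate, use p = 0.5, which maximizes p(1−p) at 0.25.
n = 0.25 × (z/E)² = 0.25 × (1.751/0.08)² = 119.77
Round up: n = 120.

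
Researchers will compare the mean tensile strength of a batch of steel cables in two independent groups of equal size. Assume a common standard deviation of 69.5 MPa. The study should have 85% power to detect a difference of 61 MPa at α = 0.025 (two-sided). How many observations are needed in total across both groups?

For two equal groups, n per group = 2·((z_{α/2} + z_β)·σ/δ)².
z_{α/2} = 2.241; z_β = 1.036 (power 85%).
n = 2 × (3.277 × 69.5 / 61)² = 2 × 13.94 = 27.88
Round up: n = 28 per group.
Total across both groups: 2 × 28 = 56.

56 total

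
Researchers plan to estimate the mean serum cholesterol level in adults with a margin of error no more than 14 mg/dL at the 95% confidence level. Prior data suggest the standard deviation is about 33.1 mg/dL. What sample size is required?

22

For a mean, the margin of error is E = z·σ/√n, so n = (zσ/E)².
At 95% confidence, z = 1.960.
n = (1.960 × 33.1 / 14)² = 21.47
Round up: n = 22.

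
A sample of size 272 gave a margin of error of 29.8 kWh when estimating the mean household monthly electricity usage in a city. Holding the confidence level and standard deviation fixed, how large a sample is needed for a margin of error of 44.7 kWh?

121

Margin of error scales as 1/√n, so n₂ = n₁·(E₁/E₂)².
n₂ = 272 × (29.8/44.7)² = 272 × 0.4444 = 120.88
Round up: n₂ = 121.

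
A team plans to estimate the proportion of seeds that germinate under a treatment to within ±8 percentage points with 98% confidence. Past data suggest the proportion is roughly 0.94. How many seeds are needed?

48

For a proportion with margin E = 0.08 at 98% confidence, z = 2.326.
n = p̂(1−p̂)(z/E)² = 0.94 × 0.06 × (2.326/0.08)² = 47.68
Round up: n = 48.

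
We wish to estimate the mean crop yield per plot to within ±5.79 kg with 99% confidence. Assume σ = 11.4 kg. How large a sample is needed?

For a mean, the margin of error is E = z·σ/√n, so n = (zσ/E)².
At 99% confidence, z = 2.576.
n = (2.576 × 11.4 / 5.79)² = 25.72
Round up: n = 26.

n = 26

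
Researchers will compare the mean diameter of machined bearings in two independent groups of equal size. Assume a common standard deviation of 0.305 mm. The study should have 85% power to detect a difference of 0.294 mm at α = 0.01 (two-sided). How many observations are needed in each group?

For two equal groups, n per group = 2·((z_{α/2} + z_β)·σ/δ)².
z_{α/2} = 2.576; z_β = 1.036 (power 85%).
n = 2 × (3.612 × 0.305 / 0.294)² = 2 × 14.04 = 28.08
Round up: n = 29 per group.

29 per group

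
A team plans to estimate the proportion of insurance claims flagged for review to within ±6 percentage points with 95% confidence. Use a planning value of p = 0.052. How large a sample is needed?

For a proportion with margin E = 0.06 at 95% confidence, z = 1.960.
n = p̂(1−p̂)(z/E)² = 0.052 × 0.948 × (1.960/0.06)² = 52.60
Round up: n = 53.

n = 53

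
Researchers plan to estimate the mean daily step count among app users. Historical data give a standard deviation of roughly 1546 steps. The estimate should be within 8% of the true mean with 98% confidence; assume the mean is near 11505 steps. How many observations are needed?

16

For a mean, the margin of error is E = z·σ/√n, so n = (zσ/E)².
At 98% confidence, z = 2.326.
E = 8% of 11505 = 920.4 steps.
n = (2.326 × 1546 / 920.4)² = 15.26
Round up: n = 16.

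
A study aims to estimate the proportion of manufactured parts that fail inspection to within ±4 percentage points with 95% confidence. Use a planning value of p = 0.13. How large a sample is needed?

n = 272

For a proportion with margin E = 0.04 at 95% confidence, z = 1.960.
n = p̂(1−p̂)(z/E)² = 0.13 × 0.87 × (1.960/0.04)² = 271.55
Round up: n = 272.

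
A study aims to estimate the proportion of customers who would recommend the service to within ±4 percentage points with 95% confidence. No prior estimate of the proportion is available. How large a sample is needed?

601

For a proportion with margin E = 0.04 at 95% confidence, z = 1.960.
With no prior estimate, use p = 0.5, which maximizes p(1−p) at 0.25.
n = 0.25 × (z/E)² = 0.25 × (1.960/0.04)² = 600.25
Round up: n = 601.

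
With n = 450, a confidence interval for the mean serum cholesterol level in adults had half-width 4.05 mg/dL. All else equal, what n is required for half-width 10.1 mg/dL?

73

Margin of error scales as 1/√n, so n₂ = n₁·(E₁/E₂)².
n₂ = 450 × (4.05/10.1)² = 450 × 0.1608 = 72.36
Round up: n₂ = 73.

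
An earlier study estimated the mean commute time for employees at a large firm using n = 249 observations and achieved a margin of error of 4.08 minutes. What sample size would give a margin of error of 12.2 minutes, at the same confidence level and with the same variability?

Margin of error scales as 1/√n, so n₂ = n₁·(E₁/E₂)².
n₂ = 249 × (4.08/12.2)² = 249 × 0.1118 = 27.84
Round up: n₂ = 28.

28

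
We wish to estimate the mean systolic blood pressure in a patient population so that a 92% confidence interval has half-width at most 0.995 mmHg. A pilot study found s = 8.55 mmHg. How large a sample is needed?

For a mean, the margin of error is E = z·σ/√n, so n = (zσ/E)².
At 92% confidence, z = 1.751.
n = (1.751 × 8.55 / 0.995)² = 226.39
Round up: n = 227.

227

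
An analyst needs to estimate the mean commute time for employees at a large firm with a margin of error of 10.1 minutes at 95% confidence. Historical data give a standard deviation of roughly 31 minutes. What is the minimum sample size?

For a mean, the margin of error is E = z·σ/√n, so n = (zσ/E)².
At 95% confidence, z = 1.960.
n = (1.960 × 31 / 10.1)² = 36.19
Round up: n = 37.

37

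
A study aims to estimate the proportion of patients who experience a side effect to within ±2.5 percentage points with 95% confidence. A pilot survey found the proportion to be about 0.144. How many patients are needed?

758

For a proportion with margin E = 0.025 at 95% confidence, z = 1.960.
n = p̂(1−p̂)(z/E)² = 0.144 × 0.856 × (1.960/0.025)² = 757.65
Round up: n = 758.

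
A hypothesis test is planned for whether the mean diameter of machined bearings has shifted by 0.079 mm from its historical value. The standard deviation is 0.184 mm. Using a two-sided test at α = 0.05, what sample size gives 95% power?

For a one-sample z-test, n = ((z_{α/2} + z_β)·σ/δ)².
z_{α/2} = 1.960 (two-sided α = 0.05); z_β = 1.645 (power 95% → β = 0.05).
n = (3.605 × 0.184 / 0.079)² = 70.50
Round up: n = 71.

71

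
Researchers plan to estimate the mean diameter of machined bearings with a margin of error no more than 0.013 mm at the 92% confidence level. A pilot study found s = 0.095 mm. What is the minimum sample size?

164

For a mean, the margin of error is E = z·σ/√n, so n = (zσ/E)².
At 92% confidence, z = 1.751.
n = (1.751 × 0.095 / 0.013)² = 163.73
Round up: n = 164.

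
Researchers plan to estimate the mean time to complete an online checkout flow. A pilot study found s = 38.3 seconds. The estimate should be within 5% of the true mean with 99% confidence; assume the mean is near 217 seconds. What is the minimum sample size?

For a mean, the margin of error is E = z·σ/√n, so n = (zσ/E)².
At 99% confidence, z = 2.576.
E = 5% of 217 = 10.85 seconds.
n = (2.576 × 38.3 / 10.85)² = 82.69
Round up: n = 83.

n = 83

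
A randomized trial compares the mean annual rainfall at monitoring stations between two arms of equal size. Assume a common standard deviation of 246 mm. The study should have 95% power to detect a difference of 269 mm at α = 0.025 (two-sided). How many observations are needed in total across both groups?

For two equal groups, n per group = 2·((z_{α/2} + z_β)·σ/δ)².
z_{α/2} = 2.241; z_β = 1.645 (power 95%).
n = 2 × (3.886 × 246 / 269)² = 2 × 12.63 = 25.26
Round up: n = 26 per group.
Total across both groups: 2 × 26 = 52.

52 total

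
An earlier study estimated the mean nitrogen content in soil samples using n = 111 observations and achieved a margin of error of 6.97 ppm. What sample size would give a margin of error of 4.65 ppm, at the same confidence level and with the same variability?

Margin of error scales as 1/√n, so n₂ = n₁·(E₁/E₂)².
n₂ = 111 × (6.97/4.65)² = 111 × 2.247 = 249.42
Round up: n₂ = 250.

250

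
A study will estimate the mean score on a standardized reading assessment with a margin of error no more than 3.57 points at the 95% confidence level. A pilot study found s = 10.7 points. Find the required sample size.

For a mean, the margin of error is E = z·σ/√n, so n = (zσ/E)².
At 95% confidence, z = 1.960.
n = (1.960 × 10.7 / 3.57)² = 34.51
Round up: n = 35.

35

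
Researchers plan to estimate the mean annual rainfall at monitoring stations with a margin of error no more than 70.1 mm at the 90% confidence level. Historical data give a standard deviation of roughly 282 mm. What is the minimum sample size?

For a mean, the margin of error is E = z·σ/√n, so n = (zσ/E)².
At 90% confidence, z = 1.645.
n = (1.645 × 282 / 70.1)² = 43.79
Round up: n = 44.

44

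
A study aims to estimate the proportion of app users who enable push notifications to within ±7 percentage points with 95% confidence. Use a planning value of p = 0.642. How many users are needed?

n = 181

For a proportion with margin E = 0.07 at 95% confidence, z = 1.960.
n = p̂(1−p̂)(z/E)² = 0.642 × 0.358 × (1.960/0.07)² = 180.19
Round up: n = 181.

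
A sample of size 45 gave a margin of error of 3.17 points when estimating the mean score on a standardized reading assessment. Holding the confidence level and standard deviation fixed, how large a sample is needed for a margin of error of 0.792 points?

Margin of error scales as 1/√n, so n₂ = n₁·(E₁/E₂)².
n₂ = 45 × (3.17/0.792)² = 45 × 16.02 = 720.90
Round up: n₂ = 721.

721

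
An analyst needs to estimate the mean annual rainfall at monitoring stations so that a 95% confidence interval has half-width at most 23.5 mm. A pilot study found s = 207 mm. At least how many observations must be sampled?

299

For a mean, the margin of error is E = z·σ/√n, so n = (zσ/E)².
At 95% confidence, z = 1.960.
n = (1.960 × 207 / 23.5)² = 298.07
Round up: n = 299.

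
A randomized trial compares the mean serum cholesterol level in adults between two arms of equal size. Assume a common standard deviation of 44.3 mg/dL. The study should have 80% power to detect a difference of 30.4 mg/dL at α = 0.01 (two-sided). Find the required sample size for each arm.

50 per group

For two equal groups, n per group = 2·((z_{α/2} + z_β)·σ/δ)².
z_{α/2} = 2.576; z_β = 0.842 (power 80%).
n = 2 × (3.418 × 44.3 / 30.4)² = 2 × 24.81 = 49.62
Round up: n = 50 per group.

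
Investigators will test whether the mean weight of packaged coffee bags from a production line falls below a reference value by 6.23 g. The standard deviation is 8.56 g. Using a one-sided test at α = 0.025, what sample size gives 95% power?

25

For a one-sample z-test, n = ((z_α + z_β)·σ/δ)².
z_α = 1.960 (one-sided α = 0.025); z_β = 1.645 (power 95% → β = 0.05).
n = (3.605 × 8.56 / 6.23)² = 24.53
Round up: n = 25.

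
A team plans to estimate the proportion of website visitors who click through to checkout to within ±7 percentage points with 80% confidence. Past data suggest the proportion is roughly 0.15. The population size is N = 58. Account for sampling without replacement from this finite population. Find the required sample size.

n = 25

For a proportion with margin E = 0.07 at 80% confidence, z = 1.282.
n = p̂(1−p̂)(z/E)² = 0.15 × 0.85 × (1.282/0.07)² = 42.77 — call this n₀.
Finite-population correction with N = 58: n = n₀ / (1 + (n₀−1)/N) = 42.77 / 1.72 = 24.87
Round up: n = 25.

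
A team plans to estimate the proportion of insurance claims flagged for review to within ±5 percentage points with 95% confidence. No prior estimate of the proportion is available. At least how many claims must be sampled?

385

For a proportion with margin E = 0.05 at 95% confidence, z = 1.960.
With no prior estimate, use p = 0.5, which maximizes p(1−p) at 0.25.
n = 0.25 × (z/E)² = 0.25 × (1.960/0.05)² = 384.16
Round up: n = 385.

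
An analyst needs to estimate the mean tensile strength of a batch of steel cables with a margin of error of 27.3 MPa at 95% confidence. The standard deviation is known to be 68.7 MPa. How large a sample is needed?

n = 25

For a mean, the margin of error is E = z·σ/√n, so n = (zσ/E)².
At 95% confidence, z = 1.960.
n = (1.960 × 68.7 / 27.3)² = 24.33
Round up: n = 25.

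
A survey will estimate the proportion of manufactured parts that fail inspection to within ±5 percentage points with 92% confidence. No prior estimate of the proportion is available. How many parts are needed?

For a proportion with margin E = 0.05 at 92% confidence, z = 1.751.
With no prior estimate, use p = 0.5, which maximizes p(1−p) at 0.25.
n = 0.25 × (z/E)² = 0.25 × (1.751/0.05)² = 306.60
Round up: n = 307.

307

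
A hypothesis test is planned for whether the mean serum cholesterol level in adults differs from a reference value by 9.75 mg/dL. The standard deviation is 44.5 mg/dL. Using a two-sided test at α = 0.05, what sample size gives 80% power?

164

For a one-sample z-test, n = ((z_{α/2} + z_β)·σ/δ)².
z_{α/2} = 1.960 (two-sided α = 0.05); z_β = 0.842 (power 80% → β = 0.2).
n = (2.802 × 44.5 / 9.75)² = 163.55
Round up: n = 164.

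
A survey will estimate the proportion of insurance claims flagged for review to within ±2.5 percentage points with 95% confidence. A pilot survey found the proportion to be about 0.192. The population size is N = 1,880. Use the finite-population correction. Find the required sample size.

For a proportion with margin E = 0.025 at 95% confidence, z = 1.960.
n = p̂(1−p̂)(z/E)² = 0.192 × 0.808 × (1.960/0.025)² = 953.55 — call this n₀.
Finite-population correction with N = 1,880: n = n₀ / (1 + (n₀−1)/N) = 953.55 / 1.507 = 632.75
Round up: n = 633.

633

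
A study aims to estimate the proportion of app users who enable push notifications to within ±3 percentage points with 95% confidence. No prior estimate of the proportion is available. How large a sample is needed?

1068

For a proportion with margin E = 0.03 at 95% confidence, z = 1.960.
With no prior estimate, use p = 0.5, which maximizes p(1−p) at 0.25.
n = 0.25 × (z/E)² = 0.25 × (1.960/0.03)² = 1067.11
Round up: n = 1068.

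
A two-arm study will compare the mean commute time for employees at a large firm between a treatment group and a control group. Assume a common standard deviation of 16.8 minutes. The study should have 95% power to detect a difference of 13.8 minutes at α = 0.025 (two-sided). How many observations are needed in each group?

For two equal groups, n per group = 2·((z_{α/2} + z_β)·σ/δ)².
z_{α/2} = 2.241; z_β = 1.645 (power 95%).
n = 2 × (3.886 × 16.8 / 13.8)² = 2 × 22.38 = 44.76
Round up: n = 45 per group.

45 per group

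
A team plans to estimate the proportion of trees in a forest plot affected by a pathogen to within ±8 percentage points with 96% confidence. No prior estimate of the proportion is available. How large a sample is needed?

For a proportion with margin E = 0.08 at 96% confidence, z = 2.054.
With no prior estimate, use p = 0.5, which maximizes p(1−p) at 0.25.
n = 0.25 × (z/E)² = 0.25 × (2.054/0.08)² = 164.80
Round up: n = 165.

165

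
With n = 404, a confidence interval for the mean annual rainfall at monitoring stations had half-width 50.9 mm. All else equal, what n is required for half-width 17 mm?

3622

Margin of error scales as 1/√n, so n₂ = n₁·(E₁/E₂)².
n₂ = 404 × (50.9/17)² = 404 × 8.965 = 3621.86
Round up: n₂ = 3622.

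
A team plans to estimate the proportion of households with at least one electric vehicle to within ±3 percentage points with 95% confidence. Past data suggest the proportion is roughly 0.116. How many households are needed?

438

For a proportion with margin E = 0.03 at 95% confidence, z = 1.960.
n = p̂(1−p̂)(z/E)² = 0.116 × 0.884 × (1.960/0.03)² = 437.70
Round up: n = 438.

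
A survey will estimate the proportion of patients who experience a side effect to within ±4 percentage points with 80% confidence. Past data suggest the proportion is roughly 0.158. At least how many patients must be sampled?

n = 137

For a proportion with margin E = 0.04 at 80% confidence, z = 1.282.
n = p̂(1−p̂)(z/E)² = 0.158 × 0.842 × (1.282/0.04)² = 136.65
Round up: n = 137.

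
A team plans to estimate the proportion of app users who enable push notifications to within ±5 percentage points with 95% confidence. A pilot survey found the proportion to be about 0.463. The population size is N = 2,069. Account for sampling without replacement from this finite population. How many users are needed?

323

For a proportion with margin E = 0.05 at 95% confidence, z = 1.960.
n = p̂(1−p̂)(z/E)² = 0.463 × 0.537 × (1.960/0.05)² = 382.06 — call this n₀.
Finite-population correction with N = 2,069: n = n₀ / (1 + (n₀−1)/N) = 382.06 / 1.184 = 322.69
Round up: n = 323.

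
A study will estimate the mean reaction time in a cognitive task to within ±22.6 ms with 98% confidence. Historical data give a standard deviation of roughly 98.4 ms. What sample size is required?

For a mean, the margin of error is E = z·σ/√n, so n = (zσ/E)².
At 98% confidence, z = 2.326.
n = (2.326 × 98.4 / 22.6)² = 102.56
Round up: n = 103.

103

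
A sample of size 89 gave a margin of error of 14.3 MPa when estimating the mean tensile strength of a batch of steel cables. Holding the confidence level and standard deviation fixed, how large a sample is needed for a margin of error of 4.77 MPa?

n = 800

Margin of error scales as 1/√n, so n₂ = n₁·(E₁/E₂)².
n₂ = 89 × (14.3/4.77)² = 89 × 8.987 = 799.84
Round up: n₂ = 800.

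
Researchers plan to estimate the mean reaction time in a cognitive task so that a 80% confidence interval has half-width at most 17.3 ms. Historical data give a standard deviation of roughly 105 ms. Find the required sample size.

For a mean, the margin of error is E = z·σ/√n, so n = (zσ/E)².
At 80% confidence, z = 1.282.
n = (1.282 × 105 / 17.3)² = 60.54
Round up: n = 61.

61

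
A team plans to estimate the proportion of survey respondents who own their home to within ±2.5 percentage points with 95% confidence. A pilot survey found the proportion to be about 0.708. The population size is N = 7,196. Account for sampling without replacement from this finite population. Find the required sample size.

1081

For a proportion with margin E = 0.025 at 95% confidence, z = 1.960.
n = p̂(1−p̂)(z/E)² = 0.708 × 0.292 × (1.960/0.025)² = 1270.72 — call this n₀.
Finite-population correction with N = 7,196: n = n₀ / (1 + (n₀−1)/N) = 1270.72 / 1.176 = 1080.54
Round up: n = 1081.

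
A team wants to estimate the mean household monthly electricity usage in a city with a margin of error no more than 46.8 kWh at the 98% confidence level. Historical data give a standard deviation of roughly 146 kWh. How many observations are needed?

For a mean, the margin of error is E = z·σ/√n, so n = (zσ/E)².
At 98% confidence, z = 2.326.
n = (2.326 × 146 / 46.8)² = 52.65
Round up: n = 53.

53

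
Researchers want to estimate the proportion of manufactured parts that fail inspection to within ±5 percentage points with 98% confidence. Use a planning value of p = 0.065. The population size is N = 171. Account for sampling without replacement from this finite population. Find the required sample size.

For a proportion with margin E = 0.05 at 98% confidence, z = 2.326.
n = p̂(1−p̂)(z/E)² = 0.065 × 0.935 × (2.326/0.05)² = 131.52 — call this n₀.
Finite-population correction with N = 171: n = n₀ / (1 + (n₀−1)/N) = 131.52 / 1.763 = 74.60
Round up: n = 75.

75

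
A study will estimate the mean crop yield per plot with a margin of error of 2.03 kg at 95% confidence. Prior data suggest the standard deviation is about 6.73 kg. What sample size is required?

43

For a mean, the margin of error is E = z·σ/√n, so n = (zσ/E)².
At 95% confidence, z = 1.960.
n = (1.960 × 6.73 / 2.03)² = 42.22
Round up: n = 43.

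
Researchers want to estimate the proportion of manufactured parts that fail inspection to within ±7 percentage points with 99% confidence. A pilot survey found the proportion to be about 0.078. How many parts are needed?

98

For a proportion with margin E = 0.07 at 99% confidence, z = 2.576.
n = p̂(1−p̂)(z/E)² = 0.078 × 0.922 × (2.576/0.07)² = 97.39
Round up: n = 98.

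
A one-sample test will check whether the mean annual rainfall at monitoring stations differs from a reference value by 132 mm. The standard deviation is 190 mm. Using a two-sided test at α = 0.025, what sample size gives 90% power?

For a one-sample z-test, n = ((z_{α/2} + z_β)·σ/δ)².
z_{α/2} = 2.241 (two-sided α = 0.025); z_β = 1.282 (power 90% → β = 0.1).
n = (3.523 × 190 / 132)² = 25.71
Round up: n = 26.

26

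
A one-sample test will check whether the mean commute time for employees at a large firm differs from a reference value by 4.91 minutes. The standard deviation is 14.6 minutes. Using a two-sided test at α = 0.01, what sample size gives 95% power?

For a one-sample z-test, n = ((z_{α/2} + z_β)·σ/δ)².
z_{α/2} = 2.576 (two-sided α = 0.01); z_β = 1.645 (power 95% → β = 0.05).
n = (4.221 × 14.6 / 4.91)² = 157.53
Round up: n = 158.

158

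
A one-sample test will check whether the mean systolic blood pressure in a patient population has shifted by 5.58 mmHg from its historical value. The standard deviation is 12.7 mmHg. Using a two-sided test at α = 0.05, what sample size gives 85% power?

n = 47

For a one-sample z-test, n = ((z_{α/2} + z_β)·σ/δ)².
z_{α/2} = 1.960 (two-sided α = 0.05); z_β = 1.036 (power 85% → β = 0.15).
n = (2.996 × 12.7 / 5.58)² = 46.50
Round up: n = 47.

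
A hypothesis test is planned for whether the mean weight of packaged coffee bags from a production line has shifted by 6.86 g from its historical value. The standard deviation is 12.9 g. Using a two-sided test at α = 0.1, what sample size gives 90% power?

For a one-sample z-test, n = ((z_{α/2} + z_β)·σ/δ)².
z_{α/2} = 1.645 (two-sided α = 0.1); z_β = 1.282 (power 90% → β = 0.1).
n = (2.927 × 12.9 / 6.86)² = 30.30
Round up: n = 31.

31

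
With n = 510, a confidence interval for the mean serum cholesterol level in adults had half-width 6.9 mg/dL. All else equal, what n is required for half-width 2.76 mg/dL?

Margin of error scales as 1/√n, so n₂ = n₁·(E₁/E₂)².
n₂ = 510 × (6.9/2.76)² = 510 × 6.25 = 3187.50
Round up: n₂ = 3188.

3188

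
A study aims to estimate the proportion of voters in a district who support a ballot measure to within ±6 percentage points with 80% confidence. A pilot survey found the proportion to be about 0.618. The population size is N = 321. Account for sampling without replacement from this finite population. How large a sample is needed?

For a proportion with margin E = 0.06 at 80% confidence, z = 1.282.
n = p̂(1−p̂)(z/E)² = 0.618 × 0.382 × (1.282/0.06)² = 107.78 — call this n₀.
Finite-population correction with N = 321: n = n₀ / (1 + (n₀−1)/N) = 107.78 / 1.333 = 80.86
Round up: n = 81.

n = 81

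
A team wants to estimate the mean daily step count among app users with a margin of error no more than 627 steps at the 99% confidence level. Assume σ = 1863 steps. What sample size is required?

For a mean, the margin of error is E = z·σ/√n, so n = (zσ/E)².
At 99% confidence, z = 2.576.
n = (2.576 × 1863 / 627)² = 58.58
Round up: n = 59.

59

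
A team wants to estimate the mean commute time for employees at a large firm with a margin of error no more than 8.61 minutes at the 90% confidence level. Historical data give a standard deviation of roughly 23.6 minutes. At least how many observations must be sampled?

For a mean, the margin of error is E = z·σ/√n, so n = (zσ/E)².
At 90% confidence, z = 1.645.
n = (1.645 × 23.6 / 8.61)² = 20.33
Round up: n = 21.

21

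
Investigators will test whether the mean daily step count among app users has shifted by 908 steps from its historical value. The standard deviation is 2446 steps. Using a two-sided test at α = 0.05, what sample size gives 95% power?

For a one-sample z-test, n = ((z_{α/2} + z_β)·σ/δ)².
z_{α/2} = 1.960 (two-sided α = 0.05); z_β = 1.645 (power 95% → β = 0.05).
n = (3.605 × 2446 / 908)² = 94.31
Round up: n = 95.

95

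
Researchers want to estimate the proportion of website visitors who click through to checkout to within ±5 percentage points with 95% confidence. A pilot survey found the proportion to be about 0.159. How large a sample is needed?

For a proportion with margin E = 0.05 at 95% confidence, z = 1.960.
n = p̂(1−p̂)(z/E)² = 0.159 × 0.841 × (1.960/0.05)² = 205.48
Round up: n = 206.

n = 206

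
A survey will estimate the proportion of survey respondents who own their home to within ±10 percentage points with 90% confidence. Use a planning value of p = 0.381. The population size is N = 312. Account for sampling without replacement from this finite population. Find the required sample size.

For a proportion with margin E = 0.1 at 90% confidence, z = 1.645.
n = p̂(1−p̂)(z/E)² = 0.381 × 0.619 × (1.645/0.1)² = 63.82 — call this n₀.
Finite-population correction with N = 312: n = n₀ / (1 + (n₀−1)/N) = 63.82 / 1.201 = 53.14
Round up: n = 54.

54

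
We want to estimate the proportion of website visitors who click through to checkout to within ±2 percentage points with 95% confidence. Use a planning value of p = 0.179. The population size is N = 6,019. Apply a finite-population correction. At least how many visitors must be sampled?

For a proportion with margin E = 0.02 at 95% confidence, z = 1.960.
n = p̂(1−p̂)(z/E)² = 0.179 × 0.821 × (1.960/0.02)² = 1411.39 — call this n₀.
Finite-population correction with N = 6,019: n = n₀ / (1 + (n₀−1)/N) = 1411.39 / 1.234 = 1143.75
Round up: n = 1144.

1144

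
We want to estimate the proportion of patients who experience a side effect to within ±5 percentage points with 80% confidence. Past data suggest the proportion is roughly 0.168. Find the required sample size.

92

For a proportion with margin E = 0.05 at 80% confidence, z = 1.282.
n = p̂(1−p̂)(z/E)² = 0.168 × 0.832 × (1.282/0.05)² = 91.89
Round up: n = 92.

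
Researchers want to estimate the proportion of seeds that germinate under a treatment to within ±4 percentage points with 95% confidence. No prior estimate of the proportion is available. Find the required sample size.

601

For a proportion with margin E = 0.04 at 95% confidence, z = 1.960.
With no prior estimate, use p = 0.5, which maximizes p(1−p) at 0.25.
n = 0.25 × (z/E)² = 0.25 × (1.960/0.04)² = 600.25
Round up: n = 601.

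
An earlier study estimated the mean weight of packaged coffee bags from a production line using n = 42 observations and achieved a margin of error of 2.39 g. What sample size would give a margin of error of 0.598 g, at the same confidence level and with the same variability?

Margin of error scales as 1/√n, so n₂ = n₁·(E₁/E₂)².
n₂ = 42 × (2.39/0.598)² = 42 × 15.97 = 670.74
Round up: n₂ = 671.

n = 671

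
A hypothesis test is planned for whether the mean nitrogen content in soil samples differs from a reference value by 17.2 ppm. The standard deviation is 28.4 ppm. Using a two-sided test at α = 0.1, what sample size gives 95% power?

For a one-sample z-test, n = ((z_{α/2} + z_β)·σ/δ)².
z_{α/2} = 1.645 (two-sided α = 0.1); z_β = 1.645 (power 95% → β = 0.05).
n = (3.290 × 28.4 / 17.2)² = 29.51
Round up: n = 30.

n = 30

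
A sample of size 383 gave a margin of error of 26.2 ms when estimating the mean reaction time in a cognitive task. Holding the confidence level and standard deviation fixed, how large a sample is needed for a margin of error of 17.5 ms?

Margin of error scales as 1/√n, so n₂ = n₁·(E₁/E₂)².
n₂ = 383 × (26.2/17.5)² = 383 × 2.241 = 858.30
Round up: n₂ = 859.

859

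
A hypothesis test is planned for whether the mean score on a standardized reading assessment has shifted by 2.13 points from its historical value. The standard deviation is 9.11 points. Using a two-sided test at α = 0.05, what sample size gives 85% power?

For a one-sample z-test, n = ((z_{α/2} + z_β)·σ/δ)².
z_{α/2} = 1.960 (two-sided α = 0.05); z_β = 1.036 (power 85% → β = 0.15).
n = (2.996 × 9.11 / 2.13)² = 164.20
Round up: n = 165.

165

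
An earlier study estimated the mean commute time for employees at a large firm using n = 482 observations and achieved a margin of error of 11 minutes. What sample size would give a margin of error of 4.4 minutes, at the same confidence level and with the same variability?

n = 3013

Margin of error scales as 1/√n, so n₂ = n₁·(E₁/E₂)².
n₂ = 482 × (11/4.4)² = 482 × 6.25 = 3012.50
Round up: n₂ = 3013.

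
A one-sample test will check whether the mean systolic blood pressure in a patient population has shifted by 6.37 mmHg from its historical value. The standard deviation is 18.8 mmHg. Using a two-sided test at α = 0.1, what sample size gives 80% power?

For a one-sample z-test, n = ((z_{α/2} + z_β)·σ/δ)².
z_{α/2} = 1.645 (two-sided α = 0.1); z_β = 0.842 (power 80% → β = 0.2).
n = (2.487 × 18.8 / 6.37)² = 53.88
Round up: n = 54.

54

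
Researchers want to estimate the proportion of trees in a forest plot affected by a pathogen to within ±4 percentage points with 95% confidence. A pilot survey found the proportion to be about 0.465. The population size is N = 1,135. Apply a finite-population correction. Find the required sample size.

For a proportion with margin E = 0.04 at 95% confidence, z = 1.960.
n = p̂(1−p̂)(z/E)² = 0.465 × 0.535 × (1.960/0.04)² = 597.31 — call this n₀.
Finite-population correction with N = 1,135: n = n₀ / (1 + (n₀−1)/N) = 597.31 / 1.525 = 391.68
Round up: n = 392.

n = 392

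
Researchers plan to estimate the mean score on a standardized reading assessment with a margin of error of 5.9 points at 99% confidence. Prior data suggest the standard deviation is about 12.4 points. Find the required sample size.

30

For a mean, the margin of error is E = z·σ/√n, so n = (zσ/E)².
At 99% confidence, z = 2.576.
n = (2.576 × 12.4 / 5.9)² = 29.31
Round up: n = 30.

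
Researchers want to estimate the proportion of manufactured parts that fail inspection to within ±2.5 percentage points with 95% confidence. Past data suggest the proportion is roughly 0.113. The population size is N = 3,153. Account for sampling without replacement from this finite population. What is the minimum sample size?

516

For a proportion with margin E = 0.025 at 95% confidence, z = 1.960.
n = p̂(1−p̂)(z/E)² = 0.113 × 0.887 × (1.960/0.025)² = 616.08 — call this n₀.
Finite-population correction with N = 3,153: n = n₀ / (1 + (n₀−1)/N) = 616.08 / 1.195 = 515.55
Round up: n = 516.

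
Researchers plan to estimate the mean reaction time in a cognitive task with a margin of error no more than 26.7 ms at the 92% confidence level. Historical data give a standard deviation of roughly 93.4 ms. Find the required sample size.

For a mean, the margin of error is E = z·σ/√n, so n = (zσ/E)².
At 92% confidence, z = 1.751.
n = (1.751 × 93.4 / 26.7)² = 37.52
Round up: n = 38.

n = 38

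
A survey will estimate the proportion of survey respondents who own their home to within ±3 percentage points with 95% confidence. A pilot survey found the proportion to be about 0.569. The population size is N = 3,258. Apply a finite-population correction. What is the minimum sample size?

For a proportion with margin E = 0.03 at 95% confidence, z = 1.960.
n = p̂(1−p̂)(z/E)² = 0.569 × 0.431 × (1.960/0.03)² = 1046.79 — call this n₀.
Finite-population correction with N = 3,258: n = n₀ / (1 + (n₀−1)/N) = 1046.79 / 1.321 = 792.42
Round up: n = 793.

793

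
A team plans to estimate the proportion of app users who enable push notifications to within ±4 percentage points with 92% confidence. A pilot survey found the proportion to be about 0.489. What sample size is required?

479

For a proportion with margin E = 0.04 at 92% confidence, z = 1.751.
n = p̂(1−p̂)(z/E)² = 0.489 × 0.511 × (1.751/0.04)² = 478.83
Round up: n = 479.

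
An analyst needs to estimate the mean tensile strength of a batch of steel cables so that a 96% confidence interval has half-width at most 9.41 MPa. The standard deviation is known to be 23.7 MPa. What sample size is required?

27

For a mean, the margin of error is E = z·σ/√n, so n = (zσ/E)².
At 96% confidence, z = 2.054.
n = (2.054 × 23.7 / 9.41)² = 26.76
Round up: n = 27.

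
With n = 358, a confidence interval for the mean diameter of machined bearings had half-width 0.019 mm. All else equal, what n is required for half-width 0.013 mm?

n = 765

Margin of error scales as 1/√n, so n₂ = n₁·(E₁/E₂)².
n₂ = 358 × (0.019/0.013)² = 358 × 2.136 = 764.69
Round up: n₂ = 765.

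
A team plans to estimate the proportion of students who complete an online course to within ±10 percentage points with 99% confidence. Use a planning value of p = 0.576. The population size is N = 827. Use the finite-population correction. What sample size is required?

136

For a proportion with margin E = 0.1 at 99% confidence, z = 2.576.
n = p̂(1−p̂)(z/E)² = 0.576 × 0.424 × (2.576/0.1)² = 162.06 — call this n₀.
Finite-population correction with N = 827: n = n₀ / (1 + (n₀−1)/N) = 162.06 / 1.195 = 135.62
Round up: n = 136.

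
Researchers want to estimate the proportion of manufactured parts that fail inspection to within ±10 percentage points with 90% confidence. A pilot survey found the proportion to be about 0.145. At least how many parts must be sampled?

For a proportion with margin E = 0.1 at 90% confidence, z = 1.645.
n = p̂(1−p̂)(z/E)² = 0.145 × 0.855 × (1.645/0.1)² = 33.55
Round up: n = 34.

34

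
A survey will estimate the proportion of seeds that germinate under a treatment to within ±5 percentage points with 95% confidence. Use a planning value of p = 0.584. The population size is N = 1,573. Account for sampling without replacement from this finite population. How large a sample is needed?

For a proportion with margin E = 0.05 at 95% confidence, z = 1.960.
n = p̂(1−p̂)(z/E)² = 0.584 × 0.416 × (1.960/0.05)² = 373.32 — call this n₀.
Finite-population correction with N = 1,573: n = n₀ / (1 + (n₀−1)/N) = 373.32 / 1.237 = 301.79
Round up: n = 302.

302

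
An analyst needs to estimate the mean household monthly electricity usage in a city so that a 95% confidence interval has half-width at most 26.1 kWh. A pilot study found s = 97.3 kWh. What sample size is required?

54

For a mean, the margin of error is E = z·σ/√n, so n = (zσ/E)².
At 95% confidence, z = 1.960.
n = (1.960 × 97.3 / 26.1)² = 53.39
Round up: n = 54.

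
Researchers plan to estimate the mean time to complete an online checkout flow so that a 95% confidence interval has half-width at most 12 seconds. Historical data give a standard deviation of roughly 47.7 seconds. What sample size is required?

61

For a mean, the margin of error is E = z·σ/√n, so n = (zσ/E)².
At 95% confidence, z = 1.960.
n = (1.960 × 47.7 / 12)² = 60.70
Round up: n = 61.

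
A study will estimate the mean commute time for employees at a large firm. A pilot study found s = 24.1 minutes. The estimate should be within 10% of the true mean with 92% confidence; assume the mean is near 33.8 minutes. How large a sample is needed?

For a mean, the margin of error is E = z·σ/√n, so n = (zσ/E)².
At 92% confidence, z = 1.751.
E = 10% of 33.8 = 3.38 minutes.
n = (1.751 × 24.1 / 3.38)² = 155.87
Round up: n = 156.

n = 156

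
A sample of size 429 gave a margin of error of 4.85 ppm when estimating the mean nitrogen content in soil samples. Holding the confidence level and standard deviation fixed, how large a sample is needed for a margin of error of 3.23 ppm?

Margin of error scales as 1/√n, so n₂ = n₁·(E₁/E₂)².
n₂ = 429 × (4.85/3.23)² = 429 × 2.255 = 967.39
Round up: n₂ = 968.

968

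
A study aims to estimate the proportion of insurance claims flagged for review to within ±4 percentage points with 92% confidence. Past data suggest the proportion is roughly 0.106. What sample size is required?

182

For a proportion with margin E = 0.04 at 92% confidence, z = 1.751.
n = p̂(1−p̂)(z/E)² = 0.106 × 0.894 × (1.751/0.04)² = 181.59
Round up: n = 182.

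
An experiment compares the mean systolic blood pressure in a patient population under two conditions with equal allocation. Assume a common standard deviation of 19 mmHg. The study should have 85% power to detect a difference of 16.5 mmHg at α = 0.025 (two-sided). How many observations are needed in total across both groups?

58 total

For two equal groups, n per group = 2·((z_{α/2} + z_β)·σ/δ)².
z_{α/2} = 2.241; z_β = 1.036 (power 85%).
n = 2 × (3.277 × 19 / 16.5)² = 2 × 14.24 = 28.48
Round up: n = 29 per group.
Total across both groups: 2 × 29 = 58.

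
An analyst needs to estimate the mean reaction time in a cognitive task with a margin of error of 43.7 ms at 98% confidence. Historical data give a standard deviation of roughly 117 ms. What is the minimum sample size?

For a mean, the margin of error is E = z·σ/√n, so n = (zσ/E)².
At 98% confidence, z = 2.326.
n = (2.326 × 117 / 43.7)² = 38.78
Round up: n = 39.

39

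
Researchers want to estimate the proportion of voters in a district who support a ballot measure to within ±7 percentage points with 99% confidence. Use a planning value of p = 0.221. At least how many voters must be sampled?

For a proportion with margin E = 0.07 at 99% confidence, z = 2.576.
n = p̂(1−p̂)(z/E)² = 0.221 × 0.779 × (2.576/0.07)² = 233.14
Round up: n = 234.

234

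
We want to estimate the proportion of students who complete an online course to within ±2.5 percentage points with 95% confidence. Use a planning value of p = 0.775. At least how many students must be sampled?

For a proportion with margin E = 0.025 at 95% confidence, z = 1.960.
n = p̂(1−p̂)(z/E)² = 0.775 × 0.225 × (1.960/0.025)² = 1071.81
Round up: n = 1072.

1072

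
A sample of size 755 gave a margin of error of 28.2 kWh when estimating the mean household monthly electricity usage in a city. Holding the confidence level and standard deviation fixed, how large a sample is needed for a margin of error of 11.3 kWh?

Margin of error scales as 1/√n, so n₂ = n₁·(E₁/E₂)².
n₂ = 755 × (28.2/11.3)² = 755 × 6.228 = 4702.14
Round up: n₂ = 4703.

n = 4703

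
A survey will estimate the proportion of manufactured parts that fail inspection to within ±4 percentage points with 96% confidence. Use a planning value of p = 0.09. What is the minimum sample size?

n = 216

For a proportion with margin E = 0.04 at 96% confidence, z = 2.054.
n = p̂(1−p̂)(z/E)² = 0.09 × 0.91 × (2.054/0.04)² = 215.96
Round up: n = 216.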